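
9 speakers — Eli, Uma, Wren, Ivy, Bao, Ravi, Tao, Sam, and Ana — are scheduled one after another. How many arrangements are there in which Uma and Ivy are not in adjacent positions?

282240

Of the 9! = 362880 arrangements, those with Uma and Ivy adjacent number 2 × 8! = 80640 (treat the pair as a block with 2 internal orders).
Complementary counting: 362880 − 80640 = 282240.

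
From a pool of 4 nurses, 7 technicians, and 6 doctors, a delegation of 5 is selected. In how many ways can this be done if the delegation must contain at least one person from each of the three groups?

Total 5-person selections from all 17: C(17,5) = 6188.
Subtract selections that omit an entire group: no nurses → C(13,5) = 1287; no technicians → C(10,5) = 252; no doctors → C(11,5) = 462.
Add back selections omitting two groups (i.e. drawn from a single group): C(4,5) + C(7,5) + C(6,5) = 27.
By inclusion–exclusion: 6188 − 2001 + 27 = 4214.

4214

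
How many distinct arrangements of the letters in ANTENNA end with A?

120

Fix A in the last position and arrange the remaining 6 letters.
Those 6 letters have N appearing 3 times, giving (6)!/(3!) = 120.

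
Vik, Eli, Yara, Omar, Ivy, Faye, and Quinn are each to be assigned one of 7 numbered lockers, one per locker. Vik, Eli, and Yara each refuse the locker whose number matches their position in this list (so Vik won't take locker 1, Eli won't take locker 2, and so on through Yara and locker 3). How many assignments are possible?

Let Aᵢ (for i ∈ {1, 2, 3}) be the placements that put person i in their forbidden locker. Any j of these fix j positions, leaving (7−j)! ways to fill the rest, and there are C(3,j) ways to pick which j.
By inclusion–exclusion, the number of valid placements is Σ_{j=0}^{3} (−1)^j C(3,j)·(7−j)!.
Computing: 5040 − 2160 + 360 − 24 = 3216.

3216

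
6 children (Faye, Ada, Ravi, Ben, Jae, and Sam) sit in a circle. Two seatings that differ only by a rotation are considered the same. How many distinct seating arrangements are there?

Around a circle, 6 distinct people have 6!/6 = (5)! = 120 rotationally distinct seatings.

120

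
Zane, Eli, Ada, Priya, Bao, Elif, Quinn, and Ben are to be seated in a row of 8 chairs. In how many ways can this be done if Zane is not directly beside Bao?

Of the 8! = 40320 arrangements, those with Zane and Bao adjacent number 2 × 7! = 10080 (treat the pair as a block with 2 internal orders).
So 40320 − 10080 = 30240 arrangements keep them apart.

30240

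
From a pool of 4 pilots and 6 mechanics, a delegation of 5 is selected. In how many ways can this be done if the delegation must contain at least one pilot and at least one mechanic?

246

With no constraint there are C(10,5) = 252 possible selections.
Selections missing a whole group: no pilots → C(6,5) = 6; no mechanics → C(4,5) = 0.
Both groups omitted at once is impossible, so 252 − 6 = 246.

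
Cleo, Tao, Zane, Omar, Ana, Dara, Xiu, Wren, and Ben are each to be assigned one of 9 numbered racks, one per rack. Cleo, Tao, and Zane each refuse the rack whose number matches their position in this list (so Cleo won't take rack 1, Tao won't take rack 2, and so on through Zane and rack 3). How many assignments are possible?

Let Aᵢ (for i ∈ {1, 2, 3}) be the placements that put person i in their forbidden rack. Any j of these fix j positions, leaving (9−j)! ways to fill the rest, and there are C(3,j) ways to pick which j.
By inclusion–exclusion, the number of valid placements is Σ_{j=0}^{3} (−1)^j C(3,j)·(9−j)!.
Computing: 362880 − 120960 + 15120 − 720 = 256320.

256320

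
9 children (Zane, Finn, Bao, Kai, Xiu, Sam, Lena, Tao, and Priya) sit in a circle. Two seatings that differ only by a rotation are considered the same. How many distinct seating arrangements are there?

Fix one person's seat to break rotational symmetry; the remaining 8 people can be arranged in (8)! = 40320 ways.

40320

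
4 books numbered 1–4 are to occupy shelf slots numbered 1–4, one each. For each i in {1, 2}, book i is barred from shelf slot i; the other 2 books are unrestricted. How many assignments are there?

14

Let Aᵢ (for i ∈ {1, 2}) be the placements that put book i in its forbidden shelf slot. Any j of these fix j positions, leaving (4−j)! ways to fill the rest, and there are C(2,j) ways to pick which j.
By inclusion–exclusion, the number of valid placements is Σ_{j=0}^{2} (−1)^j C(2,j)·(4−j)!.
Computing: 24 − 12 + 2 = 14.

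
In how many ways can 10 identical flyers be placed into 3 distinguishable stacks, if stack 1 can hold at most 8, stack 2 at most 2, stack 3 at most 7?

21

Without the upper bounds there are C(12,2) = 66 ways to split 10 among 3 stacks.
Subtract solutions that violate a single cap (substitute x_i' = x_i − (cap_i+1)): x_1 ≥ 9 gives C(3,2) = 3; x_2 ≥ 3 gives C(9,2) = 36; x_3 ≥ 8 gives C(4,2) = 6. Together 45.
No two caps can be exceeded simultaneously, so the pair terms are all 0.
By inclusion–exclusion the count is 66 − 45 + 0 = 21.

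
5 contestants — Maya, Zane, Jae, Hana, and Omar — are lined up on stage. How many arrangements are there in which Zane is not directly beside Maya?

72

There are 5! = 120 arrangements in all. If Zane and Maya are adjacent, merging them into one block gives 2·(4)! = 48 arrangements.
So 120 − 48 = 72 arrangements keep them apart.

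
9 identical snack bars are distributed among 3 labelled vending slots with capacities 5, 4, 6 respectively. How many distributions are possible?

24

By stars and bars, unrestricted non-negative solutions to x_1+…+x_3 = 9 number C(9+2,2) = 55.
Subtract solutions that violate a single cap (substitute x_i' = x_i − (cap_i+1)): x_1 ≥ 6 gives C(5,2) = 10; x_2 ≥ 5 gives C(6,2) = 15; x_3 ≥ 7 gives C(4,2) = 6. Together 31.
No two caps can be exceeded simultaneously, so the pair terms are all 0.
By inclusion–exclusion the count is 55 − 31 + 0 = 24.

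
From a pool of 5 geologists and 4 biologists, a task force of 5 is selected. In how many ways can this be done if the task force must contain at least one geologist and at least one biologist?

With no constraint there are C(9,5) = 126 possible selections.
Subtract selections that omit an entire group: no geologists → C(4,5) = 0; no biologists → C(5,5) = 1.
Both groups omitted at once is impossible, so 126 − 1 = 125.

125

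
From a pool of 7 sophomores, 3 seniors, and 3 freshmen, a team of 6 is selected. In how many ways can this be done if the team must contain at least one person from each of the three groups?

Unrestricted: C(13,6) = 1716 ways to pick any 6 of the 13.
Subtract selections that omit an entire group: no sophomores → C(6,6) = 1; no seniors → C(10,6) = 210; no freshmen → C(10,6) = 210.
Add back selections omitting two groups (i.e. drawn from a single group): C(7,6) + C(3,6) + C(3,6) = 7.
By inclusion–exclusion: 1716 − 421 + 7 = 1302.

1302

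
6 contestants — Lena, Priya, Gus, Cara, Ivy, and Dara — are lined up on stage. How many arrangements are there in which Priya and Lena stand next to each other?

Treat {Priya, Lena} as a single unit. There are 5 units to order, and the pair itself can be ordered 2 ways.
That gives 2 × 5! = 2 × 120 = 240.

240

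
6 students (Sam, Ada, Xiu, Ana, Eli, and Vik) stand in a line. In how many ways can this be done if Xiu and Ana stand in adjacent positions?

240

Glue Xiu and Ana into one block (2 internal orders), leaving 5 units to arrange in a row.
That gives 2 × 5! = 2 × 120 = 240.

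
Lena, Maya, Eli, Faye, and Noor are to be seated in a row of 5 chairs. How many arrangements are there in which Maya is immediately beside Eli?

Treat {Maya, Eli} as a single unit. There are 4 units to order, and the pair itself can be ordered 2 ways.
So the count is 2·(4)! = 48.

48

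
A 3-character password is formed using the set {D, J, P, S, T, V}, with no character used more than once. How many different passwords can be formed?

120

This is a permutation of 3 out of 6: P(6,3) = 6!/3!.
That product is 6 × 5 × 4 = 120.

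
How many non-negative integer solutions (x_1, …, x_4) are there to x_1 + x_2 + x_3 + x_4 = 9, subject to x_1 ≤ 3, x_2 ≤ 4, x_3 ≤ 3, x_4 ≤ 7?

75

Without the upper bounds there are C(12,3) = 220 ways to split 9 among 4 variables.
Subtract solutions that violate a single cap (substitute x_i' = x_i − (cap_i+1)): x_1 ≥ 4 gives C(8,3) = 56; x_2 ≥ 5 gives C(7,3) = 35; x_3 ≥ 4 gives C(8,3) = 56; x_4 ≥ 8 gives C(4,3) = 4. Together 151.
Add back pairs where two caps are both exceeded: 1 + 4 + 0 + 1 + 0 + 0 = 6.
By inclusion–exclusion the count is 220 − 151 + 6 = 75.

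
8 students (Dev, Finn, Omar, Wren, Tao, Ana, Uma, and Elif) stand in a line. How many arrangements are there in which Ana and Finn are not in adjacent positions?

30240

There are 8! = 40320 arrangements in all. If Ana and Finn are adjacent, merging them into one block gives 2·(7)! = 10080 arrangements.
Complementary counting: 40320 − 10080 = 30240.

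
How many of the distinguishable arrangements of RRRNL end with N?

4

Fix N in the last position and arrange the remaining 4 letters.
Those 4 letters have R appearing 3 times, giving (4)!/(3!) = 4.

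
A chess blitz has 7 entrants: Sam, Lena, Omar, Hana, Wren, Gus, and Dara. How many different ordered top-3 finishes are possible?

210

This is an ordered selection of 3 from 7: P(7,3).
That gives 7 × 6 × 5 = 210.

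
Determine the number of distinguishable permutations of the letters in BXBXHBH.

BXBXHBH has 7 letters with B appearing 3 times, H appearing twice, and X appearing twice.
The number of distinct arrangements is 7!/(3!·2!·2!) = 5040/24 = 210.

210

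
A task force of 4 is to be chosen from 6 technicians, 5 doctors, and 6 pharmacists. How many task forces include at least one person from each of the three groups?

1260

Total 4-person selections from all 17: C(17,4) = 2380.
Subtract selections that omit an entire group: no technicians → C(11,4) = 330; no doctors → C(12,4) = 495; no pharmacists → C(11,4) = 330.
Add back selections omitting two groups (i.e. drawn from a single group): C(6,4) + C(5,4) + C(6,4) = 35.
By inclusion–exclusion: 2380 − 1155 + 35 = 1260.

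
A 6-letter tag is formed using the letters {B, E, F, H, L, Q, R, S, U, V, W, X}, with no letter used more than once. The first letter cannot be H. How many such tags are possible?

609840

The first letter has 12−1 = 11 choices (anything except H).
The remaining 5 letters are filled from the other 11 symbols without repetition: 11 × 10 × 9 × 8 × 7 = 55440.
Total: 11 × 55440 = 609840.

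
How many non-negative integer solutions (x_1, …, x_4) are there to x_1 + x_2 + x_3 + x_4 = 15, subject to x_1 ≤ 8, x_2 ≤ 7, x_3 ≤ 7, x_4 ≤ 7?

Ignoring the caps, the number of non-negative solutions to x_1+…+x_4 = 15 is C(18,3) = 816.
Subtract solutions that violate a single cap (substitute x_i' = x_i − (cap_i+1)): x_1 ≥ 9 gives C(9,3) = 84; x_2 ≥ 8 gives C(10,3) = 120; x_3 ≥ 8 gives C(10,3) = 120; x_4 ≥ 8 gives C(10,3) = 120. Together 444.
No two caps can be exceeded simultaneously, so the pair terms are all 0.
By inclusion–exclusion the count is 816 − 444 + 0 = 372.

372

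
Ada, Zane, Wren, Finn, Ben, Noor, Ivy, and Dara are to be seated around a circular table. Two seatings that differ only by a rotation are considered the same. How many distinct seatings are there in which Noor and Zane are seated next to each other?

Glue Noor and Zane into a block (2 internal orders). Seating 7 units around a circle gives (6)! arrangements.
So 2 × (6)! = 2 × 720 = 1440.

1440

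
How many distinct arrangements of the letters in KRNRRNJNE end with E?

With the last slot taken by E, it remains to arrange the other 8 letters (KRNRRNJN).
Those 8 letters have N appearing 3 times and R appearing 3 times, giving (8)!/(3!·3!) = 1120.

1120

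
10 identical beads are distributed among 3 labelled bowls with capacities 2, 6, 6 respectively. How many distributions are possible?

12

Ignoring the caps, the number of non-negative solutions to x_1+…+x_3 = 10 is C(12,2) = 66.
Subtract solutions that violate a single cap (substitute x_i' = x_i − (cap_i+1)): x_1 ≥ 3 gives C(9,2) = 36; x_2 ≥ 7 gives C(5,2) = 10; x_3 ≥ 7 gives C(5,2) = 10. Together 56.
Add back pairs where two caps are both exceeded: 1 + 1 + 0 = 2.
By inclusion–exclusion the count is 66 − 56 + 2 = 12.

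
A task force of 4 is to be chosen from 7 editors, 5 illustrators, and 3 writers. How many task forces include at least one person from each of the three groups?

630

Total 4-person selections from all 15: C(15,4) = 1365.
Subtract selections that omit an entire group: no editors → C(8,4) = 70; no illustrators → C(10,4) = 210; no writers → C(12,4) = 495.
Add back selections omitting two groups (i.e. drawn from a single group): C(7,4) + C(5,4) + C(3,4) = 40.
By inclusion–exclusion: 1365 − 775 + 40 = 630.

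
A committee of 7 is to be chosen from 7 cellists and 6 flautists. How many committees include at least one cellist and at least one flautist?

Unrestricted: C(13,7) = 1716 ways to pick any 7 of the 13.
Selections missing a whole group: no cellists → C(6,7) = 0; no flautists → C(7,7) = 1.
Both groups omitted at once is impossible, so 1716 − 1 = 1715.

1715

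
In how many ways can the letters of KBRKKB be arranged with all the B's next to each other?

20

Treat the 2 copies of B as a single block. The multiset to arrange is then {BB, K, K, K, R}, 5 items in all.
That gives (5)!/(3!) = 20 arrangements.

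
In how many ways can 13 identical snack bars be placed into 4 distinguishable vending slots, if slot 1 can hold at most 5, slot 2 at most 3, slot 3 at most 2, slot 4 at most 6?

Ignoring the caps, the number of non-negative solutions to x_1+…+x_4 = 13 is C(16,3) = 560.
Subtract solutions that violate a single cap (substitute x_i' = x_i − (cap_i+1)): x_1 ≥ 6 gives C(10,3) = 120; x_2 ≥ 4 gives C(12,3) = 220; x_3 ≥ 3 gives C(13,3) = 286; x_4 ≥ 7 gives C(9,3) = 84. Together 710.
Add back pairs where two caps are both exceeded: 20 + 35 + 1 + 84 + 10 + 20 = 170.
Subtract triples: 1 + 0 + 0 + 0 = 1.
By inclusion–exclusion the count is 560 − 710 + 170 − 1 = 19.

19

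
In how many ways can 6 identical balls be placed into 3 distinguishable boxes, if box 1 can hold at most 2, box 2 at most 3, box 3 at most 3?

Ignoring the caps, the number of non-negative solutions to x_1+…+x_3 = 6 is C(8,2) = 28.
Subtract solutions that violate a single cap (substitute x_i' = x_i − (cap_i+1)): x_1 ≥ 3 gives C(5,2) = 10; x_2 ≥ 4 gives C(4,2) = 6; x_3 ≥ 4 gives C(4,2) = 6. Together 22.
No two caps can be exceeded simultaneously, so the pair terms are all 0.
By inclusion–exclusion the count is 28 − 22 + 0 = 6.

6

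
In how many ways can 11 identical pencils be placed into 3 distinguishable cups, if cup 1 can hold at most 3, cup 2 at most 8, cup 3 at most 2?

6

By stars and bars, unrestricted non-negative solutions to x_1+…+x_3 = 11 number C(11+2,2) = 78.
Subtract solutions that violate a single cap (substitute x_i' = x_i − (cap_i+1)): x_1 ≥ 4 gives C(9,2) = 36; x_2 ≥ 9 gives C(4,2) = 6; x_3 ≥ 3 gives C(10,2) = 45. Together 87.
Add back pairs where two caps are both exceeded: 0 + 15 + 0 = 15.
By inclusion–exclusion the count is 78 − 87 + 15 = 6.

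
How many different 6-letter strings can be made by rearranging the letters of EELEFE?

30

The 6 letters of EELEFE have repeats: E appearing 4 times.
Dividing 6! = 720 by 4! = 24 for the repeated letters gives 30.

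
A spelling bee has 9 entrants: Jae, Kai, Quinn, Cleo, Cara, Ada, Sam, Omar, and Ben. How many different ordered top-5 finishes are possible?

15120

This is an ordered selection of 5 from 9: P(9,5).
That gives 9 × 8 × 7 × 6 × 5 = 15120.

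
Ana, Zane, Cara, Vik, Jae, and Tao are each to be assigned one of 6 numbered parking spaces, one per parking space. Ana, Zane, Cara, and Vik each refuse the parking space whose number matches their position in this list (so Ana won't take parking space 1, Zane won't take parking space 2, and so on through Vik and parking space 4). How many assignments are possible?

Let Aᵢ (for 1 ≤ i ≤ 4) be the placements that put person i in their forbidden parking space. Any j of these fix j positions, leaving (6−j)! ways to fill the rest, and there are C(4,j) ways to pick which j.
By inclusion–exclusion, the number of valid placements is Σ_{j=0}^{4} (−1)^j C(4,j)·(6−j)!.
Computing: 720 − 480 + 144 − 24 + 2 = 362.

362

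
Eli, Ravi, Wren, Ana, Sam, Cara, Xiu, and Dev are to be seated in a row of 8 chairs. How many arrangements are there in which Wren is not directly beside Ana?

30240

Of the 8! = 40320 arrangements, those with Wren and Ana adjacent number 2 × 7! = 10080 (treat the pair as a block with 2 internal orders).
Complementary counting: 40320 − 10080 = 30240.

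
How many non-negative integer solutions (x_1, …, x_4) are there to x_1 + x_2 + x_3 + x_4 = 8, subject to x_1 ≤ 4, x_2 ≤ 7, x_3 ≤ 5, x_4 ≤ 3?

Ignoring the caps, the number of non-negative solutions to x_1+…+x_4 = 8 is C(11,3) = 165.
Subtract solutions that violate a single cap (substitute x_i' = x_i − (cap_i+1)): x_1 ≥ 5 gives C(6,3) = 20; x_2 ≥ 8 gives C(3,3) = 1; x_3 ≥ 6 gives C(5,3) = 10; x_4 ≥ 4 gives C(7,3) = 35. Together 66.
No two caps can be exceeded simultaneously, so the pair terms are all 0.
By inclusion–exclusion the count is 165 − 66 + 0 = 99.

99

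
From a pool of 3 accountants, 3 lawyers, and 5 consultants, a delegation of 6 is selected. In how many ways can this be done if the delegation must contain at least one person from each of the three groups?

Unrestricted: C(11,6) = 462 ways to pick any 6 of the 11.
Subtract selections that omit an entire group: no accountants → C(8,6) = 28; no lawyers → C(8,6) = 28; no consultants → C(6,6) = 1.
Add back selections omitting two groups (i.e. drawn from a single group): C(3,6) + C(3,6) + C(5,6) = 0.
By inclusion–exclusion: 462 − 57 + 0 = 405.

405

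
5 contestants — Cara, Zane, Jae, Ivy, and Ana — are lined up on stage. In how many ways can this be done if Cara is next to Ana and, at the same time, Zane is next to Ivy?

24

Treat {Cara,Ana} as one block (2 orders) and {Zane,Ivy} as another (2 orders).
That leaves 3 units to arrange: 2 × 2 × 3! = 4 × 6 = 24.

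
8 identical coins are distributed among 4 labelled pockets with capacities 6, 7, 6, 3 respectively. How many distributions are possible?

121

By stars and bars, unrestricted non-negative solutions to x_1+…+x_4 = 8 number C(8+3,3) = 165.
Subtract solutions that violate a single cap (substitute x_i' = x_i − (cap_i+1)): x_1 ≥ 7 gives C(4,3) = 4; x_2 ≥ 8 gives C(3,3) = 1; x_3 ≥ 7 gives C(4,3) = 4; x_4 ≥ 4 gives C(7,3) = 35. Together 44.
No two caps can be exceeded simultaneously, so the pair terms are all 0.
By inclusion–exclusion the count is 165 − 44 + 0 = 121.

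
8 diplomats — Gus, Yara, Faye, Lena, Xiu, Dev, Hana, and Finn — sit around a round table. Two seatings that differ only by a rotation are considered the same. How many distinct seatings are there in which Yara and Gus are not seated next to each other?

3600

All circular seatings of 8 people number (7)! = 5040.
Those with Yara next to Gus: fuse the pair into one unit and seat 7 units around a circle — 2·(6)! = 1440.
Subtracting, 5040 − 1440 = 3600.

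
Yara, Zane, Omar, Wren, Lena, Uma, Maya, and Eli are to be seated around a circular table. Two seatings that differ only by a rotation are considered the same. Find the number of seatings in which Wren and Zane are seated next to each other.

Glue Wren and Zane into a block (2 internal orders). Seating 7 units around a circle gives (6)! arrangements.
So 2 × (6)! = 2 × 720 = 1440.

1440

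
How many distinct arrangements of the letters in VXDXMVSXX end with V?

1680

Fix V in the last position and arrange the remaining 8 letters.
Those 8 letters have X appearing 4 times, giving (8)!/(4!) = 1680.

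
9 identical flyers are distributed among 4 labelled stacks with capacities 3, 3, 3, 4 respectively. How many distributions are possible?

32

By stars and bars, unrestricted non-negative solutions to x_1+…+x_4 = 9 number C(9+3,3) = 220.
Subtract solutions that violate a single cap (substitute x_i' = x_i − (cap_i+1)): x_1 ≥ 4 gives C(8,3) = 56; x_2 ≥ 4 gives C(8,3) = 56; x_3 ≥ 4 gives C(8,3) = 56; x_4 ≥ 5 gives C(7,3) = 35. Together 203.
Add back pairs where two caps are both exceeded: 4 + 4 + 1 + 4 + 1 + 1 = 15.
By inclusion–exclusion the count is 220 − 203 + 15 = 32.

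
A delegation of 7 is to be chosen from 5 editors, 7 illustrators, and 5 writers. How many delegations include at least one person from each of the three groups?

17745

With no constraint there are C(17,7) = 19448 possible selections.
Selections missing a whole group: no editors → C(12,7) = 792; no illustrators → C(10,7) = 120; no writers → C(12,7) = 792.
Add back selections omitting two groups (i.e. drawn from a single group): C(5,7) + C(7,7) + C(5,7) = 1.
By inclusion–exclusion: 19448 − 1704 + 1 = 17745.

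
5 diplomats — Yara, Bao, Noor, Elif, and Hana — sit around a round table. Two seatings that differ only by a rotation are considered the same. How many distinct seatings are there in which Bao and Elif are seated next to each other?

Glue Bao and Elif into a block (2 internal orders). Seating 4 units around a circle gives (3)! arrangements.
So 2 × (3)! = 2 × 6 = 12.

12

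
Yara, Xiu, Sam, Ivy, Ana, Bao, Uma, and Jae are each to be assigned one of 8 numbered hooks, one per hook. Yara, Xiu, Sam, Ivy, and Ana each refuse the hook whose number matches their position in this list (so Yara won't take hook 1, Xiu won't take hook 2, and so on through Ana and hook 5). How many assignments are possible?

Let Aᵢ (for 1 ≤ i ≤ 5) be the placements that put person i in their forbidden hook. Any j of these fix j positions, leaving (8−j)! ways to fill the rest, and there are C(5,j) ways to pick which j.
By inclusion–exclusion, the number of valid placements is Σ_{j=0}^{5} (−1)^j C(5,j)·(8−j)!.
Computing: 40320 − 25200 + 7200 − 1200 + 120 − 6 = 21234.

21234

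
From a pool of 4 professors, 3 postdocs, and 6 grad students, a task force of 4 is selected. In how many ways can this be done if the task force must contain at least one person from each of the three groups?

360

Unrestricted: C(13,4) = 715 ways to pick any 4 of the 13.
Subtract selections that omit an entire group: no professors → C(9,4) = 126; no postdocs → C(10,4) = 210; no grad students → C(7,4) = 35.
Add back selections omitting two groups (i.e. drawn from a single group): C(4,4) + C(3,4) + C(6,4) = 16.
By inclusion–exclusion: 715 − 371 + 16 = 360.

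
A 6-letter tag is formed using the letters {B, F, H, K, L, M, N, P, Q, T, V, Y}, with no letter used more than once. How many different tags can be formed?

665280

With no repetition, fill the 6 letters in order: 12 choices, then 11, down to 7.
12 × 11 × 10 × 9 × 8 × 7 = 665280.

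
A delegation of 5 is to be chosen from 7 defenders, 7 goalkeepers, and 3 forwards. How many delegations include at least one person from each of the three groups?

3724

With no constraint there are C(17,5) = 6188 possible selections.
Selections missing a whole group: no defenders → C(10,5) = 252; no goalkeepers → C(10,5) = 252; no forwards → C(14,5) = 2002.
Add back selections omitting two groups (i.e. drawn from a single group): C(7,5) + C(7,5) + C(3,5) = 42.
By inclusion–exclusion: 6188 − 2506 + 42 = 3724.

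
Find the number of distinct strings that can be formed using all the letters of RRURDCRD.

RRURDCRD has 8 letters with D appearing twice and R appearing 4 times.
The number of distinct arrangements is 8!/(4!·2!) = 40320/48 = 840.

840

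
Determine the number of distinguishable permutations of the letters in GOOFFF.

GOOFFF has 6 letters with F appearing 3 times and O appearing twice.
So there are 6! / (3!·2!) = 60 distinguishable arrangements.

60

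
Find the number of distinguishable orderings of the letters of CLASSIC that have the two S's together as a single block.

Treat the 2 copies of S as a single block. The multiset to arrange is then {SS, A, C, C, I, L}, 6 items in all.
That gives (6)!/(2!) = 360 arrangements.

360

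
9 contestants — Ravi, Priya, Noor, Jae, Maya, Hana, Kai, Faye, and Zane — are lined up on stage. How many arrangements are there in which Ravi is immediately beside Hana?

80640

Place the 7 others and the Ravi-Hana pair as 8 objects in a line; the pair has 2 internal arrangements.
That gives 2 × 8! = 2 × 40320 = 80640.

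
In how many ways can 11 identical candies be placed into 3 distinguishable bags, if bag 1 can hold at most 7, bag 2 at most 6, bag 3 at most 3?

Ignoring the caps, the number of non-negative solutions to x_1+…+x_3 = 11 is C(13,2) = 78.
Subtract solutions that violate a single cap (substitute x_i' = x_i − (cap_i+1)): x_1 ≥ 8 gives C(5,2) = 10; x_2 ≥ 7 gives C(6,2) = 15; x_3 ≥ 4 gives C(9,2) = 36. Together 61.
Add back pairs where two caps are both exceeded: 0 + 0 + 1 = 1.
By inclusion–exclusion the count is 78 − 61 + 1 = 18.

18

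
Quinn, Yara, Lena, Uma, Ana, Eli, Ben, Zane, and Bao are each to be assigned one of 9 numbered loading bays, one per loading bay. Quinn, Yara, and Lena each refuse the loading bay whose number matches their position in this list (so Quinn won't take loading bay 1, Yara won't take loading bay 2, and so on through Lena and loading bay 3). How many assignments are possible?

256320

Let Aᵢ (for i ∈ {1, 2, 3}) be the placements that put person i in their forbidden loading bay. Any j of these fix j positions, leaving (9−j)! ways to fill the rest, and there are C(3,j) ways to pick which j.
By inclusion–exclusion, the number of valid placements is Σ_{j=0}^{3} (−1)^j C(3,j)·(9−j)!.
Computing: 362880 − 120960 + 15120 − 720 = 256320.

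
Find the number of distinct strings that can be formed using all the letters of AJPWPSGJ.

Letter multiplicities in AJPWPSGJ: A×1, G×1, J×2, P×2, S×1, W×1.
The number of distinct arrangements is 8!/(2!·2!) = 40320/4 = 10080.

10080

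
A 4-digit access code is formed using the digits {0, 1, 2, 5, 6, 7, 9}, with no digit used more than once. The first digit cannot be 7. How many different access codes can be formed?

720

The first digit has 7−1 = 6 choices (anything except 7).
The remaining 3 digits are filled from the other 6 symbols without repetition: 6 × 5 × 4 = 120.
Total: 6 × 120 = 720.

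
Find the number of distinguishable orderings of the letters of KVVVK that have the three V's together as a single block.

Treat the 3 copies of V as a single block. The multiset to arrange is then {VVV, K, K}, 3 items in all.
That gives (3)!/(2!) = 3 arrangements.

3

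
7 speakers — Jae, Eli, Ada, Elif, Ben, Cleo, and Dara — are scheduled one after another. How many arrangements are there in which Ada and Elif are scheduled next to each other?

1440

Place the 5 others and the Ada-Elif pair as 6 objects in a line; the pair has 2 internal arrangements.
That gives 2 × 6! = 2 × 720 = 1440.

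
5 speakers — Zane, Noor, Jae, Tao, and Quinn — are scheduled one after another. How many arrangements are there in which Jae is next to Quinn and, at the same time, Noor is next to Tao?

Treat {Jae,Quinn} as one block (2 orders) and {Noor,Tao} as another (2 orders).
That leaves 3 units to arrange: 2 × 2 × 3! = 4 × 6 = 24.

24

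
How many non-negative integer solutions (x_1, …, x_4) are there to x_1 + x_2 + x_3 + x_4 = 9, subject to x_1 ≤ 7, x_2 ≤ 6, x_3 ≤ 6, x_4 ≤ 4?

161

By stars and bars, unrestricted non-negative solutions to x_1+…+x_4 = 9 number C(9+3,3) = 220.
Subtract solutions that violate a single cap (substitute x_i' = x_i − (cap_i+1)): x_1 ≥ 8 gives C(4,3) = 4; x_2 ≥ 7 gives C(5,3) = 10; x_3 ≥ 7 gives C(5,3) = 10; x_4 ≥ 5 gives C(7,3) = 35. Together 59.
No two caps can be exceeded simultaneously, so the pair terms are all 0.
By inclusion–exclusion the count is 220 − 59 + 0 = 161.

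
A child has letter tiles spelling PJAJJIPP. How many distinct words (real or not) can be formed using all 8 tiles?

1120

Letter multiplicities in PJAJJIPP: A×1, I×1, J×3, P×3.
The number of distinct arrangements is 8!/(3!·3!) = 40320/36 = 1120.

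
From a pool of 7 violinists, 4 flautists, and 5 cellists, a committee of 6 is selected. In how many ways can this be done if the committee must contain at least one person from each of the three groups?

Unrestricted: C(16,6) = 8008 ways to pick any 6 of the 16.
Selections missing a whole group: no violinists → C(9,6) = 84; no flautists → C(12,6) = 924; no cellists → C(11,6) = 462.
Add back selections omitting two groups (i.e. drawn from a single group): C(7,6) + C(4,6) + C(5,6) = 7.
By inclusion–exclusion: 8008 − 1470 + 7 = 6545.

6545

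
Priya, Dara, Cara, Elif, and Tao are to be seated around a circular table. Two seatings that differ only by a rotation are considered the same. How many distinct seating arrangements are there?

24

Seat Priya anywhere (absorbing the rotational symmetry), then permute the other 4: (4)! = 24.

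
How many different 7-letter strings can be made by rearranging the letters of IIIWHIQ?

210

The 7 letters of IIIWHIQ have repeats: I appearing 4 times.
The number of distinct arrangements is 7!/(4!) = 5040/24 = 210.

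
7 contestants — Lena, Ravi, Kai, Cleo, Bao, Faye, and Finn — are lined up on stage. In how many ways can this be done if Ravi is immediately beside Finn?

Treat {Ravi, Finn} as a single unit. There are 6 units to order, and the pair itself can be ordered 2 ways.
So the count is 2·(6)! = 1440.

1440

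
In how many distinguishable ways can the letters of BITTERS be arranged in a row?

2520

The 7 letters of BITTERS have repeats: T appearing twice.
So there are 7! / (2!) = 2520 distinguishable arrangements.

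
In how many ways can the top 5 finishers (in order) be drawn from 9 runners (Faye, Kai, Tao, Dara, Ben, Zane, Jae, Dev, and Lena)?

15120

There are 9 choices for 1st place, 8 for 2nd, and so on down to 5 for position 5.
That gives 9 × 8 × 7 × 6 × 5 = 15120.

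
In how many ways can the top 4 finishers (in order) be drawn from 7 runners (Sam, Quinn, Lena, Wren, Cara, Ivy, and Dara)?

840

This is an ordered selection of 4 from 7: P(7,4).
That gives 7 × 6 × 5 × 4 = 840.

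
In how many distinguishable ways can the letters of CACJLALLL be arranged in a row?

The 9 letters of CACJLALLL have repeats: A appearing twice, C appearing twice, and L appearing 4 times.
Dividing 9! = 362880 by 4!·2!·2! = 96 for the repeated letters gives 3780.

3780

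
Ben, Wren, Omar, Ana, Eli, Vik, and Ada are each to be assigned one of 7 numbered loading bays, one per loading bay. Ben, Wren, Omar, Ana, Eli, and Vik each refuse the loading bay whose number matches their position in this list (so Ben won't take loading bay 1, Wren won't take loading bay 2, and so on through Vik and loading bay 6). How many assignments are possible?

Let Aᵢ (for 1 ≤ i ≤ 6) be the placements that put person i in their forbidden loading bay. Any j of these fix j positions, leaving (7−j)! ways to fill the rest, and there are C(6,j) ways to pick which j.
By inclusion–exclusion, the number of valid placements is Σ_{j=0}^{6} (−1)^j C(6,j)·(7−j)!.
Computing: 5040 − 4320 + 1800 − 480 + 90 − 12 + 1 = 2119.

2119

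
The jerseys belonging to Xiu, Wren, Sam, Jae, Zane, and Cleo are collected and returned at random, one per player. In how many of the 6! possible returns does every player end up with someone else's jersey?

Let Aᵢ be the assignments in which player i gets their old jersey. We want the size of the complement of A₁∪…∪A_6.
By inclusion–exclusion this is Σ_{j=0}^{6} (−1)^j C(6,j)·(6−j)!.
Computing: 720 − 720 + 360 − 120 + 30 − 6 + 1 = 265.

265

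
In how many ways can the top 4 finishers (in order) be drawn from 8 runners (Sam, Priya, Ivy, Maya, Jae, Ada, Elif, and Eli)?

There are 8 choices for 1st place, 7 for 2nd, and so on down to 5 for position 4.
That gives 8 × 7 × 6 × 5 = 1680.

1680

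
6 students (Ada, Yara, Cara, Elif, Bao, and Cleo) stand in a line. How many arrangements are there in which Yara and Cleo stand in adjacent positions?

240

Treat {Yara, Cleo} as a single unit. There are 5 units to order, and the pair itself can be ordered 2 ways.
That gives 2 × 5! = 2 × 120 = 240.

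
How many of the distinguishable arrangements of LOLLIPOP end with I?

210

Fix I in the last position and arrange the remaining 7 letters.
Those 7 letters have L appearing 3 times, O appearing twice, and P appearing twice, giving (7)!/(3!·2!·2!) = 210.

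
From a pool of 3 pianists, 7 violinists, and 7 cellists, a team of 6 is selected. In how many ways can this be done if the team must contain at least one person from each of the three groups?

Unrestricted: C(17,6) = 12376 ways to pick any 6 of the 17.
Subtract selections that omit an entire group: no pianists → C(14,6) = 3003; no violinists → C(10,6) = 210; no cellists → C(10,6) = 210.
Add back selections omitting two groups (i.e. drawn from a single group): C(3,6) + C(7,6) + C(7,6) = 14.
By inclusion–exclusion: 12376 − 3423 + 14 = 8967.

8967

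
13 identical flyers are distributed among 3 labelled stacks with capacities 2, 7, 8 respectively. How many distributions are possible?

By stars and bars, unrestricted non-negative solutions to x_1+…+x_3 = 13 number C(13+2,2) = 105.
Subtract solutions that violate a single cap (substitute x_i' = x_i − (cap_i+1)): x_1 ≥ 3 gives C(12,2) = 66; x_2 ≥ 8 gives C(7,2) = 21; x_3 ≥ 9 gives C(6,2) = 15. Together 102.
Add back pairs where two caps are both exceeded: 6 + 3 + 0 = 9.
By inclusion–exclusion the count is 105 − 102 + 9 = 12.

12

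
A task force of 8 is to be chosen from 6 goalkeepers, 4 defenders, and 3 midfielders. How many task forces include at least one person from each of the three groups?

1233

Total 8-person selections from all 13: C(13,8) = 1287.
Subtract selections that omit an entire group: no goalkeepers → C(7,8) = 0; no defenders → C(9,8) = 9; no midfielders → C(10,8) = 45.
Add back selections omitting two groups (i.e. drawn from a single group): C(6,8) + C(4,8) + C(3,8) = 0.
By inclusion–exclusion: 1287 − 54 + 0 = 1233.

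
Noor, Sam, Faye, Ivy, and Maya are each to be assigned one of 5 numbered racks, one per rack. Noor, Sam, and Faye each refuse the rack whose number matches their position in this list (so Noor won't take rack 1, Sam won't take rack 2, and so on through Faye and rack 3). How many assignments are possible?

64

Let Aᵢ (for i ∈ {1, 2, 3}) be the placements that put person i in their forbidden rack. Any j of these fix j positions, leaving (5−j)! ways to fill the rest, and there are C(3,j) ways to pick which j.
By inclusion–exclusion, the number of valid placements is Σ_{j=0}^{3} (−1)^j C(3,j)·(5−j)!.
Computing: 120 − 72 + 18 − 2 = 64.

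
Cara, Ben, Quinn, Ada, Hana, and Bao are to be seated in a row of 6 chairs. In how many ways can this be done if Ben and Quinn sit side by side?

Place the 4 others and the Ben-Quinn pair as 5 objects in a line; the pair has 2 internal arrangements.
That gives 2 × 5! = 2 × 120 = 240.

240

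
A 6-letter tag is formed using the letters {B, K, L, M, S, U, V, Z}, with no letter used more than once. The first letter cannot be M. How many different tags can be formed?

17640

The first letter has 8−1 = 7 choices (anything except M).
The remaining 5 letters are filled from the other 7 symbols without repetition: 7 × 6 × 5 × 4 × 3 = 2520.
Total: 7 × 2520 = 17640.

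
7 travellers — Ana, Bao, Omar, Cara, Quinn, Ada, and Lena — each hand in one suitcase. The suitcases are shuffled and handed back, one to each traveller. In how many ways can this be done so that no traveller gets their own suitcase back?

1854

Count assignments avoiding every fixed point. For any j of the 7 travellers fixed to their own suitcase, the other 7−j can be arranged in (7−j)! ways.
By inclusion–exclusion this is Σ_{j=0}^{7} (−1)^j C(7,j)·(7−j)!.
Computing: 5040 − 5040 + 2520 − 840 + 210 − 42 + 7 − 1 = 1854.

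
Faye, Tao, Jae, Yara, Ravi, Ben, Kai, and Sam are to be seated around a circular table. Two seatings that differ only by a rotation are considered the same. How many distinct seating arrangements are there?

Around a circle, 8 distinct people have 8!/8 = (7)! = 5040 rotationally distinct seatings.

5040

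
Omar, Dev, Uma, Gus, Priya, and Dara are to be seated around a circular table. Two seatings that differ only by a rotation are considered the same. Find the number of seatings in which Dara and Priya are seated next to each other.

Treat {Dara, Priya} as one unit (2 internal orders) and seat the resulting 5 units around the table: (4)! circular arrangements.
So 2 × (4)! = 2 × 24 = 48.

48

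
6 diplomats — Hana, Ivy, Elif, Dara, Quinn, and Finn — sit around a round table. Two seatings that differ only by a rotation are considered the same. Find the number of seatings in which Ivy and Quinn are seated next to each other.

48

Glue Ivy and Quinn into a block (2 internal orders). Seating 5 units around a circle gives (4)! arrangements.
So 2 × (4)! = 2 × 24 = 48.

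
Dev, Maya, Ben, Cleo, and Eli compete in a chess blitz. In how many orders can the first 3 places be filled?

There are 5 choices for 1st place, 4 for 2nd, and 3 for 3rd.
That gives 5 × 4 × 3 = 60.

60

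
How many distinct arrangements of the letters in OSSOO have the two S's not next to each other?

Total arrangements of OSSOO: 5!/(3!·2!) = 10.
Arrangements with the S's together: treat SS as one letter, giving (4)!/(3!) = 4.
Subtracting, 10 − 4 = 6 arrangements keep the S's apart.

6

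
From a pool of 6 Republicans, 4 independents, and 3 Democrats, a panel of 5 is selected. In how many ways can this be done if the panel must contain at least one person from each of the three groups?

894

With no constraint there are C(13,5) = 1287 possible selections.
Subtract selections that omit an entire group: no Republicans → C(7,5) = 21; no independents → C(9,5) = 126; no Democrats → C(10,5) = 252.
Add back selections omitting two groups (i.e. drawn from a single group): C(6,5) + C(4,5) + C(3,5) = 6.
By inclusion–exclusion: 1287 − 399 + 6 = 894.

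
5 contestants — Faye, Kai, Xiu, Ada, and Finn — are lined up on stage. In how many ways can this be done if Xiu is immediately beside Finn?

Treat {Xiu, Finn} as a single unit. There are 4 units to order, and the pair itself can be ordered 2 ways.
So the count is 2·(4)! = 48.

48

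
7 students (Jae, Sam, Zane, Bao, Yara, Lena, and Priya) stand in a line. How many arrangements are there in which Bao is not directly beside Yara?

3600

Of the 7! = 5040 arrangements, those with Bao and Yara adjacent number 2 × 6! = 1440 (treat the pair as a block with 2 internal orders).
So 5040 − 1440 = 3600 arrangements keep them apart.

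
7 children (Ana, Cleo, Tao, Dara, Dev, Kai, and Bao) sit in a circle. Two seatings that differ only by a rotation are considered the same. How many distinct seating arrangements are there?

Fix one person's seat to break rotational symmetry; the remaining 6 people can be arranged in (6)! = 720 ways.

720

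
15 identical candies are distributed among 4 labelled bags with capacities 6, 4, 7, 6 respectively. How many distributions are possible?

136

Without the upper bounds there are C(18,3) = 816 ways to split 15 among 4 bags.
Subtract solutions that violate a single cap (substitute x_i' = x_i − (cap_i+1)): x_1 ≥ 7 gives C(11,3) = 165; x_2 ≥ 5 gives C(13,3) = 286; x_3 ≥ 8 gives C(10,3) = 120; x_4 ≥ 7 gives C(11,3) = 165. Together 736.
Add back pairs where two caps are both exceeded: 20 + 1 + 4 + 10 + 20 + 1 = 56.
By inclusion–exclusion the count is 816 − 736 + 56 = 136.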